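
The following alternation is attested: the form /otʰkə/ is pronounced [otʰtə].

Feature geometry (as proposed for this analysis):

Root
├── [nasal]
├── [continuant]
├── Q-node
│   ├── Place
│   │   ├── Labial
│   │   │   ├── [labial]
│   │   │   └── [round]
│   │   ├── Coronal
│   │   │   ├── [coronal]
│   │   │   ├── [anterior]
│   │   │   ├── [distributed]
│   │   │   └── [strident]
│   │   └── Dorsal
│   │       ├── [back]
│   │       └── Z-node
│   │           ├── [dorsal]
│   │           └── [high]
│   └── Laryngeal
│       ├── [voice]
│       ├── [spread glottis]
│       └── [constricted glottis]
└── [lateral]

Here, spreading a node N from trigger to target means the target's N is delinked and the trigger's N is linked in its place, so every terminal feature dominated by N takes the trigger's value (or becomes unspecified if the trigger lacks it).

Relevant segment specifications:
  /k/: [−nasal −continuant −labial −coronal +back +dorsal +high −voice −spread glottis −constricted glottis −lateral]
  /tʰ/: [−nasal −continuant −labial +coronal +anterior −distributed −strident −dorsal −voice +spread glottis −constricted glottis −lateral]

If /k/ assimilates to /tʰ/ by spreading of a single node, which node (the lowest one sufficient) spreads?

Place

The alternation /k/ → [t] changes [coronal], [anterior], [distributed], [strident], [dorsal], [high], [back] and nothing else.
In this geometry the lowest node dominating all of them is Place: every daughter of Place dominates only a proper subset, so no lower node suffices.
Spreading Place from /tʰ/ overwrites each of those terminals with /tʰ/'s values, yielding exactly [t].
Since [spread glottis] is preserved even though /tʰ/ disagrees there, no node above Place spread.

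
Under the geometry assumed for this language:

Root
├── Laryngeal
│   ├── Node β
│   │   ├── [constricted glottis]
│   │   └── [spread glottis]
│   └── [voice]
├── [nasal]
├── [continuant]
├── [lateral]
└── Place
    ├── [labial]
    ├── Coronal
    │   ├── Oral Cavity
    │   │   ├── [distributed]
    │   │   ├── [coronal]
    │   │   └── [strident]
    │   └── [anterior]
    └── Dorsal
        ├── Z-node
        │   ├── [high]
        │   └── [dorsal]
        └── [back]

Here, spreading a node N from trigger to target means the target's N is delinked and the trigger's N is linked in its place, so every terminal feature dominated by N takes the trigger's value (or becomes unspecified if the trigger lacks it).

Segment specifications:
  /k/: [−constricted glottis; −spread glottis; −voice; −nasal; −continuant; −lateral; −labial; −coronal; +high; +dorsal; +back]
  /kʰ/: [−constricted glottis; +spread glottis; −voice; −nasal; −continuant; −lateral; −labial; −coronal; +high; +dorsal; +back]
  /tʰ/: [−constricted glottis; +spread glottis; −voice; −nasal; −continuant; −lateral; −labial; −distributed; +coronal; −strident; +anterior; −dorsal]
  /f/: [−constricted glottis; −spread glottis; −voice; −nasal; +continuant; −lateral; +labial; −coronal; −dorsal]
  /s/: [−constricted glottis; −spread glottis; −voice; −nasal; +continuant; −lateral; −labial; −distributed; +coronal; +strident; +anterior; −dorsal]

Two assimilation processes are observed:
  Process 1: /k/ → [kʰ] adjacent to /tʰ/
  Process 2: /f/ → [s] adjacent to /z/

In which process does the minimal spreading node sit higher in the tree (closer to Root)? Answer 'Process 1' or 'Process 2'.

Process 2

Process 1 alters [spread glottis]; the lowest dominating node is [spread glottis] (depth 3 from Root).
Process 2 alters [labial], [coronal], [anterior], [distributed], [strident]; the lowest common ancestor is Place (depth 1 from Root).
Depth 1 < depth 3; Process 2 involves the structurally higher constituent Place.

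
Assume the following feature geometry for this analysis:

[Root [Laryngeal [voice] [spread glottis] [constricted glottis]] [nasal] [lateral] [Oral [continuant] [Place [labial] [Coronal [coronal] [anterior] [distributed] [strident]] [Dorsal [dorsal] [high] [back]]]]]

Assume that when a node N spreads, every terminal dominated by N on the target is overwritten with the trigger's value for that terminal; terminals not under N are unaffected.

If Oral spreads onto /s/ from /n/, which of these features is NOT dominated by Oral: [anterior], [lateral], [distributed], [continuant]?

[lateral]

Oral dominates exactly [continuant], [labial], [coronal], [anterior], [distributed], [strident], [dorsal], [high], [back].
Spreading Oral replaces [continuant], [distributed], [anterior] with the trigger's values, since each sits inside the Oral constituent.
But [lateral] is a dependent of Root, outside Oral; it is therefore untouched by the spreading.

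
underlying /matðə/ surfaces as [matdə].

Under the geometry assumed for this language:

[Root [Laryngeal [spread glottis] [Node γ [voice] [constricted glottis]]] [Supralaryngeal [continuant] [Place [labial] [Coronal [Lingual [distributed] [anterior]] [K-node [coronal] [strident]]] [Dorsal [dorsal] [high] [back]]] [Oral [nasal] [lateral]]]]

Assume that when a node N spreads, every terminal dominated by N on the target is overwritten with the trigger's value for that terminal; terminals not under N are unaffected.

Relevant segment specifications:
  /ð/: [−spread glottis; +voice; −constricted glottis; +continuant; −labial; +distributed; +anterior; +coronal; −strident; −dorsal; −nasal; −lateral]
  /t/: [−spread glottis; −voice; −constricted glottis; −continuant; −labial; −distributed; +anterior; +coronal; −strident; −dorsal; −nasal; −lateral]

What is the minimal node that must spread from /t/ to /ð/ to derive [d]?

/ð/ and [d] differ in [continuant], [distributed]; every other specified feature is identical.
The smallest constituent containing every changed terminal is Supralaryngeal — each of its daughters lacks at least one of the affected features.
If Supralaryngeal spreads, every terminal under it takes /t/'s value, producing [d] as observed.
[voice] — on which /t/ differs from /ð/ — is unchanged, so Root cannot have spread; the constituent is no larger than Supralaryngeal.

Supralaryngeal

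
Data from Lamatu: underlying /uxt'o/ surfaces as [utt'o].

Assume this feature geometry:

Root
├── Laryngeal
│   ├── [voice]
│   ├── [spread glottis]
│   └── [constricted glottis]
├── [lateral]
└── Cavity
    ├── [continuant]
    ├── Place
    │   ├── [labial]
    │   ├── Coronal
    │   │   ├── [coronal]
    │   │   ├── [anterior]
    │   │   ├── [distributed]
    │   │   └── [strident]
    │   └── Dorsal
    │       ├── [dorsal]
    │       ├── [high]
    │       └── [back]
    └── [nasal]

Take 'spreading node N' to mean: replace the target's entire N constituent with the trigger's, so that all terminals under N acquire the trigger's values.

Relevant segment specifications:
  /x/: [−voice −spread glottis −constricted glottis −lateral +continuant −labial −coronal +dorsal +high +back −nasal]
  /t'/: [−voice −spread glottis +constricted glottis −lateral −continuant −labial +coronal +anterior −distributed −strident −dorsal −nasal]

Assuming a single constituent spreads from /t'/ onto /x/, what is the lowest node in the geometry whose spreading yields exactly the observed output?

Cavity

The alternation /x/ → [t] changes [continuant], [coronal], [anterior], [distributed], [strident], [dorsal], [high], [back] and nothing else.
These terminals are all dominated by Cavity, and no proper subconstituent of Cavity covers them all; Cavity is their lowest common ancestor.
Spreading Cavity from /t'/ overwrites each of those terminals with /t'/'s values, yielding exactly [t].
[constricted glottis] — on which /t'/ differs from /x/ — is unchanged, so Root cannot have spread; the constituent is no larger than Cavity.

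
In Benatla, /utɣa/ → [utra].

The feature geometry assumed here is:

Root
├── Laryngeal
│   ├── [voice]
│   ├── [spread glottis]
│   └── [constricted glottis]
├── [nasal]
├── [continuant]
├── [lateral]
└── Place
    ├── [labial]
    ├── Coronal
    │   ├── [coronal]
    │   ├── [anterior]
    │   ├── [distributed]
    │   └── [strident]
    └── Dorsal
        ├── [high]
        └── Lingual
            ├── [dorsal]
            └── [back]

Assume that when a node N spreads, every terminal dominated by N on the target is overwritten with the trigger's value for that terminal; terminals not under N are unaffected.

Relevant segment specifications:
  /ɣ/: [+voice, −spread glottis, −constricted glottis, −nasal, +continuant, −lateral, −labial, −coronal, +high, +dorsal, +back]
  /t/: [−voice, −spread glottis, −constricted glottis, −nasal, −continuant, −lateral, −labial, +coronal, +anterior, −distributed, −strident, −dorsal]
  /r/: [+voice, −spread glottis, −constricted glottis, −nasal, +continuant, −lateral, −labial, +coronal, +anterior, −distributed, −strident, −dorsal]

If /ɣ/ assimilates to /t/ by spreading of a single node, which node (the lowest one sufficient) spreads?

Place

/ɣ/ and [r] differ in [coronal], [anterior], [distributed], [strident], [dorsal], [high], [back]; every other specified feature is identical.
These terminals are all dominated by Place, and no proper subconstituent of Place covers them all; Place is their lowest common ancestor.
Spreading Place from /t/ overwrites each of those terminals with /t/'s values, yielding exactly [r].
Since [continuant], [voice] are preserved even though /t/ disagrees there, no node above Place spread.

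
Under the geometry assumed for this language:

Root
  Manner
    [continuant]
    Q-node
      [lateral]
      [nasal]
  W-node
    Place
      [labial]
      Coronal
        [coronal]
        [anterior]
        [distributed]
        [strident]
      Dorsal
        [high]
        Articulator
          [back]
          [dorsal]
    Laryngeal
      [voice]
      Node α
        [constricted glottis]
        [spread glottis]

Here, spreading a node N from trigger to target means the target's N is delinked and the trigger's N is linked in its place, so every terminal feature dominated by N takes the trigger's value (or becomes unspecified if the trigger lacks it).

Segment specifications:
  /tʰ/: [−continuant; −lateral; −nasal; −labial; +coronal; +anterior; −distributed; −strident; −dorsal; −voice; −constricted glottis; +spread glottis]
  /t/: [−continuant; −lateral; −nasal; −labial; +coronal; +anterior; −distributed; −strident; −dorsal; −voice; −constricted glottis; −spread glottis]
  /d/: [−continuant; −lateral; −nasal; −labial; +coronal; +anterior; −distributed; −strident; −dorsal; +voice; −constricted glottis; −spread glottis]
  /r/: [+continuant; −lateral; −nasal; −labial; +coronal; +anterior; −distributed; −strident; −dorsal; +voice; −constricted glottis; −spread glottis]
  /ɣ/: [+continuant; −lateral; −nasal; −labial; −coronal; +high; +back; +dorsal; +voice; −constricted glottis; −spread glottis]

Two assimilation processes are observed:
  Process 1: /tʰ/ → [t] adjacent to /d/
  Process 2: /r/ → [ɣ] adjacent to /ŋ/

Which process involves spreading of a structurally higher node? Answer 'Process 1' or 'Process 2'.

Process 1 alters [spread glottis]; the lowest dominating node is [spread glottis] (depth 4 from Root).
Process 2 alters [coronal], [anterior], [distributed], [strident], [dorsal], [high], [back]; the lowest common ancestor is Place (depth 2 from Root).
Place (depth 2) sits above [spread glottis] (depth 4), making Process 2 the one with the higher spreading node.

Process 2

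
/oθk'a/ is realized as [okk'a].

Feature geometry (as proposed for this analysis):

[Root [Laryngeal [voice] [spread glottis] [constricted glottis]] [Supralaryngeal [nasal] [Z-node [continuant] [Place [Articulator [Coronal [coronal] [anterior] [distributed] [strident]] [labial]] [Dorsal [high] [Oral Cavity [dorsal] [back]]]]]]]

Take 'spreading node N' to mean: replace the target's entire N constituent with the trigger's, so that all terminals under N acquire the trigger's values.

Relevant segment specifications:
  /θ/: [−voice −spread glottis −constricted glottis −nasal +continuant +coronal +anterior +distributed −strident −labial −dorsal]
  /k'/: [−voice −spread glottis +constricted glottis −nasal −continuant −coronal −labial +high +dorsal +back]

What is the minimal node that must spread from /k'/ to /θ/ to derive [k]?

Z-node

Feature comparison: [continuant], [coronal], [anterior], [distributed], [strident], [dorsal], [high], [back] differ between /θ/ and [k]; the remaining terminals match.
These terminals are all dominated by Z-node, and no proper subconstituent of Z-node covers them all; Z-node is their lowest common ancestor.
Spreading Z-node from /k'/ overwrites each of those terminals with /k'/'s values, yielding exactly [k].
[constricted glottis] stays as in /θ/ although /k'/ differs there, so no node dominating it spread; among the remaining candidates Z-node is the lowest that derives the output.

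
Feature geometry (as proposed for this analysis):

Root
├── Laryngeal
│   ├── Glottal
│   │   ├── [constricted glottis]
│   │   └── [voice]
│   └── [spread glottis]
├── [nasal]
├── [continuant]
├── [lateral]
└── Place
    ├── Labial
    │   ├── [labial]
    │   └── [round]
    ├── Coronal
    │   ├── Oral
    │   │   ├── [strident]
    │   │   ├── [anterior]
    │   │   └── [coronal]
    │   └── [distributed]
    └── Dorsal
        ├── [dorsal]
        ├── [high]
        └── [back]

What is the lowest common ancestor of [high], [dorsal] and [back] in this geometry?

Dorsal

[high]: Root → Place → Dorsal → [high].
[dorsal]: Root → Place → Dorsal → [dorsal].
[back]: Root → Place → Dorsal → [back].
Dorsal is the lowest common ancestor — every listed feature sits under it, and no single subconstituent of Dorsal covers them all.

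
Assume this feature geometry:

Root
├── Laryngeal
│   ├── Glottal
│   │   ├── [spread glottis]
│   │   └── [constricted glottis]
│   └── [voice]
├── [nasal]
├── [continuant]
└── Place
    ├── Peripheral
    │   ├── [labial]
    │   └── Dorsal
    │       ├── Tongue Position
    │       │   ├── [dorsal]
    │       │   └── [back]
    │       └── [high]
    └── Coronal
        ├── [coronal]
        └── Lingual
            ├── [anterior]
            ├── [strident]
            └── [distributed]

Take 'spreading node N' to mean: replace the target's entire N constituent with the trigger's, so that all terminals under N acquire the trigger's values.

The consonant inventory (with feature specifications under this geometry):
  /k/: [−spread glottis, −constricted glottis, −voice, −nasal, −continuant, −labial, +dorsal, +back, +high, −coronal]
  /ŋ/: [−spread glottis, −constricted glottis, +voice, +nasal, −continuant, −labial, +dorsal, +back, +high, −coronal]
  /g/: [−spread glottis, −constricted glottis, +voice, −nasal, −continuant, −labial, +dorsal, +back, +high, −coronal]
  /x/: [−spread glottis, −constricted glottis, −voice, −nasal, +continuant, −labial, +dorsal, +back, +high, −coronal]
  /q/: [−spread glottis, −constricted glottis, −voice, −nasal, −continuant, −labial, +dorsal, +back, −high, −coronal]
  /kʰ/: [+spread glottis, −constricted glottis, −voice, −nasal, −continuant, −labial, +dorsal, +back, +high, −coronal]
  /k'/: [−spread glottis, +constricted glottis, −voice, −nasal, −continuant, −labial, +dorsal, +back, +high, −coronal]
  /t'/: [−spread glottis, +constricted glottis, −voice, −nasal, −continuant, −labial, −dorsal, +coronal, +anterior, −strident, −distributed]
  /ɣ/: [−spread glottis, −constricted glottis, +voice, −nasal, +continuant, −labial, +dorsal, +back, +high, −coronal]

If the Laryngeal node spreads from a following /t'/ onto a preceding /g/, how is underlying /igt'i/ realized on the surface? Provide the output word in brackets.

[ik't'i]

Terminals under Laryngeal in this geometry: [spread glottis], [constricted glottis], [voice].
After delinking /g/'s Laryngeal and linking /t'/'s, the affected terminals become [−spread glottis], [+constricted glottis], [−voice]; [nasal], [continuant], [labial], … (outside Laryngeal) are retained from /g/.
Among the inventory, only /k'/ has exactly this specification, giving the surface form [ik't'i].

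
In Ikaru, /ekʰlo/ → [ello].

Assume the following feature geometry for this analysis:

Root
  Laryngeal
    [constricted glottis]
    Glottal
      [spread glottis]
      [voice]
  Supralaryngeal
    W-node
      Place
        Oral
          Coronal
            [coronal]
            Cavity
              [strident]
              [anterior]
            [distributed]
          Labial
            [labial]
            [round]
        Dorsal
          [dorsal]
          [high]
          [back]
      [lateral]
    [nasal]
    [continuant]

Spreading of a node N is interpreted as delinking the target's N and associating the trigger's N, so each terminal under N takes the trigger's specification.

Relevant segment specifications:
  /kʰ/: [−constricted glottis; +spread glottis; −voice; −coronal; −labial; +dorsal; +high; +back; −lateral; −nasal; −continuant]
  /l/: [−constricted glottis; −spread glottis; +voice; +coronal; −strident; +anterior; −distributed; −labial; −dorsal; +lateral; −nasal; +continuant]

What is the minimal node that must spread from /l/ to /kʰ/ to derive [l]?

/kʰ/ and [l] differ in [voice], [spread glottis], [continuant], [lateral], [coronal], [anterior], [distributed], [strident], [dorsal], [high], [back]; every other specified feature is identical.
In this geometry the lowest node dominating all of them is Root: every daughter of Root dominates only a proper subset, so no lower node suffices.
If Root spreads, every terminal under it takes /l/'s value, producing [l] as observed.

Root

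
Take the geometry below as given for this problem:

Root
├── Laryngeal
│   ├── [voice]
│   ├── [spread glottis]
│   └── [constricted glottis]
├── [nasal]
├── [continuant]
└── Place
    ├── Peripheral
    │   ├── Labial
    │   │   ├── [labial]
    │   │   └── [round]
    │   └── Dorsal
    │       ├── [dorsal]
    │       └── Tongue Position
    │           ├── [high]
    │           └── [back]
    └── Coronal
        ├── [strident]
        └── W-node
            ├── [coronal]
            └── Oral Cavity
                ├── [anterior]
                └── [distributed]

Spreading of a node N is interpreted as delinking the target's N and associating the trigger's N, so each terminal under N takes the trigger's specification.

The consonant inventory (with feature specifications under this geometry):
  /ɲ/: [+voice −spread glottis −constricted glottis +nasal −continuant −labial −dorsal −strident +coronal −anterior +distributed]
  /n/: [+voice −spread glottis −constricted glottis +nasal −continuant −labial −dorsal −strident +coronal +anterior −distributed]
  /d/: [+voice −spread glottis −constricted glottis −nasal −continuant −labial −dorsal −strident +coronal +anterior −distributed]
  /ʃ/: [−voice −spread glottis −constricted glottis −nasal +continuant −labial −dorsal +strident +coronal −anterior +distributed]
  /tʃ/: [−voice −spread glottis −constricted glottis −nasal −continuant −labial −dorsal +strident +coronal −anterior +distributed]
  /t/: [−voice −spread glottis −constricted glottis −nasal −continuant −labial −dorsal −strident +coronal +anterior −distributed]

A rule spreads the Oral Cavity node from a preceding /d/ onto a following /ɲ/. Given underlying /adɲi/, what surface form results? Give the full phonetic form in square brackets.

Oral Cavity immediately or transitively dominates [anterior], [distributed].
Spreading Oral Cavity from /d/ onto /ɲ/ replaces those values with /d/'s: [+anterior], [−distributed]. Features outside Oral Cavity ([voice], [spread glottis], [constricted glottis], …) stay as in /ɲ/.
The resulting bundle matches /n/ in the inventory; substituting it for /ɲ/ gives [adni].

[adni]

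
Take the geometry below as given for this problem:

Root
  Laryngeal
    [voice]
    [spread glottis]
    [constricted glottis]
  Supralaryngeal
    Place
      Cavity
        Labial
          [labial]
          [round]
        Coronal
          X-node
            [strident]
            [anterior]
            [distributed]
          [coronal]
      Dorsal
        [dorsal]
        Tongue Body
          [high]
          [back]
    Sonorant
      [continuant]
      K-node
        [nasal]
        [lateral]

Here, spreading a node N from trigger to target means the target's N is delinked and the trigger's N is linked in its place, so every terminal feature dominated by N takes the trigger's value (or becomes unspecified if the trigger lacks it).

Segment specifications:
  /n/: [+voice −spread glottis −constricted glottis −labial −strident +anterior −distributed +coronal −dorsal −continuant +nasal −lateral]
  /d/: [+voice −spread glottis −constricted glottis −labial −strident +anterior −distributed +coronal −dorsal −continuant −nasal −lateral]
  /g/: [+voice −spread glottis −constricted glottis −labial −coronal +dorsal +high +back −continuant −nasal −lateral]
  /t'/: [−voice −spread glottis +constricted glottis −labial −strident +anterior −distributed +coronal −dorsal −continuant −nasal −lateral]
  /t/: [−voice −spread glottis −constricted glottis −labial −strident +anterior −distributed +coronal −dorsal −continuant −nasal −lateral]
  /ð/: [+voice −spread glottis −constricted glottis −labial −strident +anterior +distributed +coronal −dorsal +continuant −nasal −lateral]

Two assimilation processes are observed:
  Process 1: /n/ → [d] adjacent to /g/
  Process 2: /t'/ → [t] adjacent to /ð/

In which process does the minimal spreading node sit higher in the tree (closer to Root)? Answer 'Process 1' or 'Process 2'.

In Process 1, [nasal] changes, so the minimal spreading node is [nasal] at depth 4.
Process 2 alters [constricted glottis]; the lowest dominating node is [constricted glottis] (depth 2 from Root).
[constricted glottis] is closer to Root than [nasal], so Process 2 spreads the higher node.

Process 2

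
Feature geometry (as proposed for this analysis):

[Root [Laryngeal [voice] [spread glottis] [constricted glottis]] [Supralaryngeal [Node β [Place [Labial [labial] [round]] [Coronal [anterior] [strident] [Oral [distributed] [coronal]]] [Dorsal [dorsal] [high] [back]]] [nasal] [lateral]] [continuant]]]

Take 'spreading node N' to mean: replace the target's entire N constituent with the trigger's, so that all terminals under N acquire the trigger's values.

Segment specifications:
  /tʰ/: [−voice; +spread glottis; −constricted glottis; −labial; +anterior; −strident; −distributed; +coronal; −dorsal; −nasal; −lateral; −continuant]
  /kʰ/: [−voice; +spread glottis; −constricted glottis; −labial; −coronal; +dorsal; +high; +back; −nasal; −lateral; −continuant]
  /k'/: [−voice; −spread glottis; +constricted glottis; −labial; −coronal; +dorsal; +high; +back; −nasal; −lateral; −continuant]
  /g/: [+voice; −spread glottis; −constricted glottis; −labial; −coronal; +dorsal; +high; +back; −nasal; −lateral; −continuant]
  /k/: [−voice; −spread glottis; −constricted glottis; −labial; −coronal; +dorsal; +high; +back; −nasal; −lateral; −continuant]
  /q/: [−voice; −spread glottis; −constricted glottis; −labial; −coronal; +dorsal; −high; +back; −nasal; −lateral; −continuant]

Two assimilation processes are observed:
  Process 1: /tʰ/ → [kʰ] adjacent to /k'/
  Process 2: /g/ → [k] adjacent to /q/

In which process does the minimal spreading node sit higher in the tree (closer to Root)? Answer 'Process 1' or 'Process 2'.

In Process 1, [coronal], [anterior], [distributed], [strident], [dorsal], [high], [back] change, so the minimal spreading node is Place at depth 3.
Process 2: the feature that changes is [voice]; the minimal node is [voice] (depth 2).
[voice] is closer to Root than Place, so Process 2 spreads the higher node.

Process 2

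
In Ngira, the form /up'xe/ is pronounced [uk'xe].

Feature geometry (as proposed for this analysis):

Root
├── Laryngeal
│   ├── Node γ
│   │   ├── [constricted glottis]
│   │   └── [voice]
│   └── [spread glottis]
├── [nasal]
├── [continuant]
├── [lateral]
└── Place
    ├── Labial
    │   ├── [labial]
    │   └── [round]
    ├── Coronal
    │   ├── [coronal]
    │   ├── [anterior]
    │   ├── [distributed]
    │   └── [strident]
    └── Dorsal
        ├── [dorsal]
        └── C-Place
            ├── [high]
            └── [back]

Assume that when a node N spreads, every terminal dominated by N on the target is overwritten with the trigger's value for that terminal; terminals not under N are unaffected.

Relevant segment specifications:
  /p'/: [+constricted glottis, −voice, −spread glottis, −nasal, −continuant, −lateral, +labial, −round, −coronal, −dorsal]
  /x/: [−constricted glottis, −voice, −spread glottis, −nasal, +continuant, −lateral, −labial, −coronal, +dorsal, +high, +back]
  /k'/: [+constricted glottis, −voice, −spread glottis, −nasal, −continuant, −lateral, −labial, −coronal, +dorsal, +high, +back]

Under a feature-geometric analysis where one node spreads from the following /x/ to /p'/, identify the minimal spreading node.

Place

Comparing /p'/ with its surface form [k'], the features that change are [labial], [round], [dorsal], [high], [back].
In this geometry the lowest node dominating all of them is Place: every daughter of Place dominates only a proper subset, so no lower node suffices.
If Place spreads, every terminal under it takes /x/'s value, producing [k'] as observed.
Had Root spread, [constricted glottis], [continuant] would have taken /x/'s values; they stay as in /p'/, confirming the spreading constituent is exactly Place.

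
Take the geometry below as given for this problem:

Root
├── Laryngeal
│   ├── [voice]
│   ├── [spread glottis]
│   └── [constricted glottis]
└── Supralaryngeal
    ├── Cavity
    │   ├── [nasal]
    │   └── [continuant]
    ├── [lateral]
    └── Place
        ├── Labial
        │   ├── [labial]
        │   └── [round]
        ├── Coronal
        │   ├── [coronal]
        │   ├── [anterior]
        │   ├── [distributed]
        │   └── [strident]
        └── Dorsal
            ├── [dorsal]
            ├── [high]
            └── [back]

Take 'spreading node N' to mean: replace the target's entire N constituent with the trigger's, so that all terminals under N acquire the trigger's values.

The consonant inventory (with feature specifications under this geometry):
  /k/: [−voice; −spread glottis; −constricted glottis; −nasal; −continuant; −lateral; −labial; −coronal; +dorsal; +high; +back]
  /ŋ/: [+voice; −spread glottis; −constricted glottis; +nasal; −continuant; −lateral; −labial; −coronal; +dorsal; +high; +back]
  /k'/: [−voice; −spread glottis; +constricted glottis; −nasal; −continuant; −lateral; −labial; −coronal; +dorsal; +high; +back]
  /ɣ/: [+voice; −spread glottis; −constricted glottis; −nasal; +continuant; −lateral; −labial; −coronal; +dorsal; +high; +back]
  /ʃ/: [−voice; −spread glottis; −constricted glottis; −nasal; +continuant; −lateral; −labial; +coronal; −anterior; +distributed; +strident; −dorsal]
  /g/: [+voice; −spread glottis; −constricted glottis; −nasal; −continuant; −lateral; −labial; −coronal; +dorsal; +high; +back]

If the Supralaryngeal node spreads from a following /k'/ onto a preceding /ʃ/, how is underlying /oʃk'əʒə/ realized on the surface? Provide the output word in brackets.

The Supralaryngeal node dominates the terminals [nasal], [continuant], [lateral], [labial], [round], [coronal], [anterior], [distributed], [strident], [dorsal], [high], [back].
After delinking /ʃ/'s Supralaryngeal and linking /k'/'s, the affected terminals become [−nasal], [−continuant], [−lateral], [−labial], [−coronal], [+dorsal], [+high], [+back]; [voice], [spread glottis], [constricted glottis] (outside Supralaryngeal) are retained from /ʃ/.
Among the inventory, only /k/ has exactly this specification, giving the surface form [okk'əʒə].

[okk'əʒə]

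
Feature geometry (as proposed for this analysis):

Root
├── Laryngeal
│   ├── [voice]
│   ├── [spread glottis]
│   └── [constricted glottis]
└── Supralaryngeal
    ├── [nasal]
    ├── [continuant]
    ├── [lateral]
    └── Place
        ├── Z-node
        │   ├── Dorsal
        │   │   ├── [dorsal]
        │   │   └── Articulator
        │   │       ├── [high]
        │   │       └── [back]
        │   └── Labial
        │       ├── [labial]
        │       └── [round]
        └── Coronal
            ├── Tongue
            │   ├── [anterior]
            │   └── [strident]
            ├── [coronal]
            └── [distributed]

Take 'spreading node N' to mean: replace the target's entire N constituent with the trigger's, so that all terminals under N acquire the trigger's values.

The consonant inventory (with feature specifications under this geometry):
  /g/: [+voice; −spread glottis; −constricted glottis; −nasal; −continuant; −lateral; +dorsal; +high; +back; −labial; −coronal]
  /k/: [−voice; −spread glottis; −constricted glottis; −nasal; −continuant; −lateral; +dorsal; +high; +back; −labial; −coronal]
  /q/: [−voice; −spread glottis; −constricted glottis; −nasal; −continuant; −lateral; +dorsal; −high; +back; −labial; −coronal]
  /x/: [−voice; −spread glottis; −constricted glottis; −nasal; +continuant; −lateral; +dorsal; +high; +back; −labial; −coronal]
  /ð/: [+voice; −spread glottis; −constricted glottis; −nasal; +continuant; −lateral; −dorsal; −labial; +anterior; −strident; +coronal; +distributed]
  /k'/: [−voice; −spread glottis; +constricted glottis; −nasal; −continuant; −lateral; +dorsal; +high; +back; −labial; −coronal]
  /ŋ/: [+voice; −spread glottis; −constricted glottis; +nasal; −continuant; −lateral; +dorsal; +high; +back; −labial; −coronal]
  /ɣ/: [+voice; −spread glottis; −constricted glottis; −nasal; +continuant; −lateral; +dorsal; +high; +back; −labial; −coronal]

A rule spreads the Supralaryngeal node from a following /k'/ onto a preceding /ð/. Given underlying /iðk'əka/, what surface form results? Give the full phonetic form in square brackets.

Terminals under Supralaryngeal in this geometry: [nasal], [continuant], [lateral], [dorsal], [high], [back], [labial], [round], [anterior], [strident], [coronal], [distributed].
After delinking /ð/'s Supralaryngeal and linking /k'/'s, the affected terminals become [−nasal], [−continuant], [−lateral], [+dorsal], [+high], [+back], [−labial], [−coronal]; [voice], [spread glottis], [constricted glottis] (outside Supralaryngeal) are retained from /ð/.
Among the inventory, only /g/ has exactly this specification, giving the surface form [igk'əka].

[igk'əka]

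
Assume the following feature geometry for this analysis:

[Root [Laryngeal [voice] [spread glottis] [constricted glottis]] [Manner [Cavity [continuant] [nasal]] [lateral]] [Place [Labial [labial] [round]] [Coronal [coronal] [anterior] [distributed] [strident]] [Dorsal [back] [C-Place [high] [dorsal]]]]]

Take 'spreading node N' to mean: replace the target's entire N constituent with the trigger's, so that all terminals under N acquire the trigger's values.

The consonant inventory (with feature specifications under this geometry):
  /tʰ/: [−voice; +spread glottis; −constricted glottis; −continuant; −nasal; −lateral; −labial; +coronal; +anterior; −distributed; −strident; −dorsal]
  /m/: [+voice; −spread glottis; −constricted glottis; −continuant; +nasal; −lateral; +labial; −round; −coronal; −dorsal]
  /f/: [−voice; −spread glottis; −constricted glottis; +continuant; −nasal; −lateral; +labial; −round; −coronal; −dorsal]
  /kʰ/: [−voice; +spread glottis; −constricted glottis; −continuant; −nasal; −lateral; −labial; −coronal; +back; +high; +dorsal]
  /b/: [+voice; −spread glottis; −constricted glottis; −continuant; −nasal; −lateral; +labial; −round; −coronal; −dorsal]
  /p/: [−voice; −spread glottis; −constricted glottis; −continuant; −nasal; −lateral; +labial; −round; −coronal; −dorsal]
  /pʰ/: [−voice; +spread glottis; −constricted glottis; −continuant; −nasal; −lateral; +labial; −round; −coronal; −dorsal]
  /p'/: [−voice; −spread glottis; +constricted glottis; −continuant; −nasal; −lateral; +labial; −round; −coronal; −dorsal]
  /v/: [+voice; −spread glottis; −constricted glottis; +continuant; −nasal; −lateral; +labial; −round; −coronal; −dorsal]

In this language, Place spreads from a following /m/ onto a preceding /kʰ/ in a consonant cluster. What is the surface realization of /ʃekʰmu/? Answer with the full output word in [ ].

[ʃepʰmu]

The Place node dominates the terminals [labial], [round], [coronal], [anterior], [distributed], [strident], [back], [high], [dorsal].
After delinking /kʰ/'s Place and linking /m/'s, the affected terminals become [+labial], [−round], [−coronal], [−dorsal]; [voice], [spread glottis], [constricted glottis], … (outside Place) are retained from /kʰ/.
This feature bundle is that of [pʰ], so /ʃekʰmu/ surfaces as [ʃepʰmu].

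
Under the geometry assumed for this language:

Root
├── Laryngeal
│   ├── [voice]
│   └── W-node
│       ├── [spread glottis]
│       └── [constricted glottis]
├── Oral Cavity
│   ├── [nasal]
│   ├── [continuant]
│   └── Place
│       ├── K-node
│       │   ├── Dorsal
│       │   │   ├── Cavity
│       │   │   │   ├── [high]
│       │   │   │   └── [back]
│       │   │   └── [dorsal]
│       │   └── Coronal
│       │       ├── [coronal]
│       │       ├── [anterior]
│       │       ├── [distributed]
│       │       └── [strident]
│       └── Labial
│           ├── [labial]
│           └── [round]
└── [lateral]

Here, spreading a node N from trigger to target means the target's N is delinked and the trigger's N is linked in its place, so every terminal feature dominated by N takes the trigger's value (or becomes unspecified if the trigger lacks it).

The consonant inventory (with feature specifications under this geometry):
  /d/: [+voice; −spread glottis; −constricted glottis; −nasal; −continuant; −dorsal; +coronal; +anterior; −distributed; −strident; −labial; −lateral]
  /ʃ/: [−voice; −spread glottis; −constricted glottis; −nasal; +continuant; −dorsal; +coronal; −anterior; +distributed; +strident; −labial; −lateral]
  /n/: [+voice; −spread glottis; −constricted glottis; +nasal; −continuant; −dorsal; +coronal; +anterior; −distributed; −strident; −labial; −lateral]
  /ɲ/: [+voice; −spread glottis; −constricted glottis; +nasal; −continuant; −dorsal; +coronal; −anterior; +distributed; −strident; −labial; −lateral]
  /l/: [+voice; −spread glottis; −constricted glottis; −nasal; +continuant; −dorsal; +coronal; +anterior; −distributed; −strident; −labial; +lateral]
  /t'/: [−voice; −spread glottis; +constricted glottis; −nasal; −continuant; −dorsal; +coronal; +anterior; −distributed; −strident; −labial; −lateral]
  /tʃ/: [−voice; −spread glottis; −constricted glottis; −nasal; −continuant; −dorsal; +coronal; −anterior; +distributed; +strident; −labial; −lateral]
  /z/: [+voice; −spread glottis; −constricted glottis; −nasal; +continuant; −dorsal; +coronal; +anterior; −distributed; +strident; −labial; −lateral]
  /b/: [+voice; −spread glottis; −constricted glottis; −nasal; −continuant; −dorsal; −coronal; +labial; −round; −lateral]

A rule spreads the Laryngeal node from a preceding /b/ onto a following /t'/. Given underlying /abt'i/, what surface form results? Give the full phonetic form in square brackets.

Terminals under Laryngeal in this geometry: [voice], [spread glottis], [constricted glottis].
The target acquires /b/'s values for everything under Laryngeal — [+voice], [−spread glottis], [−constricted glottis] — while keeping its own [nasal], [continuant], [dorsal], ….
This feature bundle is that of [d], so /abt'i/ surfaces as [abdi].

[abdi]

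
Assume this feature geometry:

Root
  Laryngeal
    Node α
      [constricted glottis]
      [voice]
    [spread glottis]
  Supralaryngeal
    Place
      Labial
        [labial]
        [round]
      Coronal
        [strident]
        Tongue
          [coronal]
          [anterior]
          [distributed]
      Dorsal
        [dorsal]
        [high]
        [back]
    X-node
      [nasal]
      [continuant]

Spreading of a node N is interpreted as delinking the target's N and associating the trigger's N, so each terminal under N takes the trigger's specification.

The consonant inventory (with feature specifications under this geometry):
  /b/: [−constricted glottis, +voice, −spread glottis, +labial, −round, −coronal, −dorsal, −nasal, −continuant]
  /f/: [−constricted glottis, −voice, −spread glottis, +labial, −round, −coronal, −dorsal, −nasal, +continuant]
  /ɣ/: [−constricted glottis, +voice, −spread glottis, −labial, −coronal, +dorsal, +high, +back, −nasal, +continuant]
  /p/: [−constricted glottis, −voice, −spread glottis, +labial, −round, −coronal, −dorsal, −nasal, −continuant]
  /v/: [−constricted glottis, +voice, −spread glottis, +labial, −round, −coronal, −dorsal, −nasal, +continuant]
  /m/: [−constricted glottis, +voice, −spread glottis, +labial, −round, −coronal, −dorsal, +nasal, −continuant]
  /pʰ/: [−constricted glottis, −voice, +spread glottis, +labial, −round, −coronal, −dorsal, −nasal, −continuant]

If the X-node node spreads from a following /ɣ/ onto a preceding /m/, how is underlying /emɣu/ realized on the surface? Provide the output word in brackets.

[evɣu]

X-node immediately or transitively dominates [nasal], [continuant].
After delinking /m/'s X-node and linking /ɣ/'s, the affected terminals become [−nasal], [+continuant]; [constricted glottis], [voice], [spread glottis], … (outside X-node) are retained from /m/.
Among the inventory, only /v/ has exactly this specification, giving the surface form [evɣu].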